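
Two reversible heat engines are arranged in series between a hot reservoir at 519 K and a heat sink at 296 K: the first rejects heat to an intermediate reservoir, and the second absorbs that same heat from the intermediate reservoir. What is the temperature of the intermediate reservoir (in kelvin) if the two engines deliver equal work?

T_m ≈ 407.5 K

For reversible stages Q_m = Q_H·(T_m/T_H). Setting W₁ = Q_H(1 − T_m/T_H) equal to W₂ = Q_m(1 − T_C/T_m) = Q_H·(T_m − T_C)/T_H gives T_H − T_m = T_m − T_C, so T_m = (T_H + T_C)/2 = (519.00 + 296.00)/2 = 407.5 K.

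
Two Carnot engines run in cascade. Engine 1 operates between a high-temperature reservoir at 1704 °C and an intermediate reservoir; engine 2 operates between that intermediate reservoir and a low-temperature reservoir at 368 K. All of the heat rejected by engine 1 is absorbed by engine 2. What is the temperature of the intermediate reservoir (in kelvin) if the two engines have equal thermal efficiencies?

T_m ≈ 853 K

T_H = 1704 °C → 1704 + 273.15 = 1977.15 K.
Equal efficiencies require 1 − T_m/T_H = 1 − T_C/T_m, i.e. T_m/T_H = T_C/T_m, so T_m = √(T_H·T_C) = √(1977.15 × 368.00) = 853 K.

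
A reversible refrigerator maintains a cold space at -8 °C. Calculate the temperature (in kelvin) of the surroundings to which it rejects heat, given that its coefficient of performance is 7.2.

T_C = -8 °C → -8 + 273.15 = 265.15 K.
COP_R = T_C/(T_H − T_C) ⇒ T_H = T_C·(1 + 1/COP_R) = 265.15 × (1 + 1/7.2) = 302 K.

T_H ≈ 302 K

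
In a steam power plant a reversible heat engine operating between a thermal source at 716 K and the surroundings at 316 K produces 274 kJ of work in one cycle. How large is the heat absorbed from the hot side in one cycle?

Q_H ≈ 490 kJ

For a reversible engine, η = 1 − T_C/T_H = 1 − 316.00/716.00 = 0.5587.
Q_H = W/η = 274/0.5587 = 490 kJ.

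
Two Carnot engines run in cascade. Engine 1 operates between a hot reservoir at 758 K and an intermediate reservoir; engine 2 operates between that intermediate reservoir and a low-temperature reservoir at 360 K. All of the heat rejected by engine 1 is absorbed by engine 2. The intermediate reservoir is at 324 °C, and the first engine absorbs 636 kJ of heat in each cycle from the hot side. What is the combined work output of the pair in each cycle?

Two reversible stages in series are equivalent to a single Carnot engine between T_H and T_C, so η_total = 1 − T_C/T_H = 1 − 360.00/758.00 = 0.5251.
W_total = η_total · Q_H = 0.5251 × 636 = 334 kJ.

W_total ≈ 334 kJ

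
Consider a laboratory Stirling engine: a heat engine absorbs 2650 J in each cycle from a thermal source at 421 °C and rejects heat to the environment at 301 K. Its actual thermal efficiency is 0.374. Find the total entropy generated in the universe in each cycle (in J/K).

T_H = 421 °C → 421 + 273.15 = 694.15 K.
W = η·Q_H = 0.374 × 2650 = 991.1 J, so Q_C = Q_H − W = 1659 J.
Entropy balance on the reservoirs: −Q_H/T_H = -3.818 J/K, +Q_C/T_C = 5.511 J/K.
ΔS_univ = −Q_H/T_H + Q_C/T_C = 1.69 J/K (> 0, since η = 0.374 < η_Carnot = 0.566).

ΔS_univ ≈ 1.69 J/K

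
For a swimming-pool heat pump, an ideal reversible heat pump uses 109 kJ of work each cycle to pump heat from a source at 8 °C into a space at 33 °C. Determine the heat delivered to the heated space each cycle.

T_H = 33 °C → 33 + 273.15 = 306.15 K.
T_C = 8 °C → 8 + 273.15 = 281.15 K.
COP_HP = T_H/(T_H − T_C) = 306.15/25.00 = 12.2460.
Q_H = COP_HP · W = 12.2460 × 109 = 1330 kJ.

Q_H ≈ 1330 kJ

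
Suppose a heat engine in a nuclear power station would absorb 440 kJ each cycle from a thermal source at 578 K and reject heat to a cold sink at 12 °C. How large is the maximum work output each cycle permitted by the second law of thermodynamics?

W_max ≈ 223 kJ

T_C = 12 °C → 12 + 273.15 = 285.15 K.
The upper bound on efficiency is η_max = 1 − T_C/T_H = 1 − 285.15/578.00 = 0.5067.
W_max = η_max · Q_H = 0.5067 × 440 = 223 kJ.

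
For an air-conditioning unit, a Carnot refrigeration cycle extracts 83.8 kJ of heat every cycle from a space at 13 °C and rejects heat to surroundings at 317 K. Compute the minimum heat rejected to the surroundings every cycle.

T_C = 13 °C → 13 + 273.15 = 286.15 K.
For a reversible cycle Q_H/Q_C = T_H/T_C, so Q_H = Q_C·T_H/T_C = 83.8 × 317.00/286.15 = 92.8 kJ.

Q_H ≈ 92.8 kJ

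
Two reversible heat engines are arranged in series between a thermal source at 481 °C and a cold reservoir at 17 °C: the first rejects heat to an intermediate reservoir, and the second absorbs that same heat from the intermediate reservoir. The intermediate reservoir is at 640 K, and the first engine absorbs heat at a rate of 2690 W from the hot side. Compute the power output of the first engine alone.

Ẇ₁ ≈ 407 W

T_H = 481 °C → 481 + 273.15 = 754.15 K.
T_C = 17 °C → 17 + 273.15 = 290.15 K.
First-stage efficiency η₁ = 1 − T_m/T_H = 1 − 640.00/754.15 = 0.1514.
W₁ = η₁·Q_H = 0.1514 × 2690 = 407 W.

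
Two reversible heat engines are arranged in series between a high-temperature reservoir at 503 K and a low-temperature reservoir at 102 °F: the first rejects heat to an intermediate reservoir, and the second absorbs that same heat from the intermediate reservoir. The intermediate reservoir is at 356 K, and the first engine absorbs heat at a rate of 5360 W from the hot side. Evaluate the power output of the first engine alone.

Ẇ₁ ≈ 1570 W

T_C = 102 °F → (102 − 32) × 5/9 = 38.89 °C = 312.04 K.
First-stage efficiency η₁ = 1 − T_m/T_H = 1 − 356.00/503.00 = 0.2922.
W₁ = η₁·Q_H = 0.2922 × 5360 = 1570 W.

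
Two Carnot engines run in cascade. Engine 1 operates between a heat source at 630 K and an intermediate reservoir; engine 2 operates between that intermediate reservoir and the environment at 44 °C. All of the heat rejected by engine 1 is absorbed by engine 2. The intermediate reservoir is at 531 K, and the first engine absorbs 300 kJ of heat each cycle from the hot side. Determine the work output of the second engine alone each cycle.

T_C = 44 °C → 44 + 273.15 = 317.15 K.
Heat entering the second stage: Q_m = Q_H·(T_m/T_H) = 300 × 531.00/630.00 = 253 kJ.
Second-stage efficiency η₂ = 1 − T_C/T_m = 1 − 317.15/531.00 = 0.4027, so W₂ = η₂·Q_m = 102 kJ.

W₂ ≈ 102 kJ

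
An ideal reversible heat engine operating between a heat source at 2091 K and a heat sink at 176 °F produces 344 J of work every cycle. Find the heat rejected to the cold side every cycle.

Q_C ≈ 69.9 J

T_C = 176 °F → (176 − 32) × 5/9 = 80.00 °C = 353.15 K.
Since the cycle is reversible, η = 1 − T_C/T_H = 1 − 353.15/2091.00 = 0.8311.
Since Q_C/Q_H = T_C/T_H and Q_H = W/η, Q_C = W·T_C/(T_H − T_C) = 344 × 353.15/1737.85 = 69.9 J.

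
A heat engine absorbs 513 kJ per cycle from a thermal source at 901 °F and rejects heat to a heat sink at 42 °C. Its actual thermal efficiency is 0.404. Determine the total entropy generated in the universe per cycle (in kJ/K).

T_H = 901 °F → (901 − 32) × 5/9 = 482.78 °C = 755.93 K.
T_C = 42 °C → 42 + 273.15 = 315.15 K.
W = η·Q_H = 0.404 × 513 = 207.3 kJ, so Q_C = Q_H − W = 305.7 kJ.
Entropy balance on the reservoirs: −Q_H/T_H = -0.6786 kJ/K, +Q_C/T_C = 0.9702 kJ/K.
ΔS_univ = −Q_H/T_H + Q_C/T_C = 0.292 kJ/K (> 0, since η = 0.404 < η_Carnot = 0.583).

ΔS_univ ≈ 0.292 kJ/K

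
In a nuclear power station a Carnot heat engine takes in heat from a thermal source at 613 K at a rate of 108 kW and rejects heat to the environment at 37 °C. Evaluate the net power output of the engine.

Ẇ ≈ 53.4 kW

T_C = 37 °C → 37 + 273.15 = 310.15 K.
The Carnot efficiency is η = 1 − T_C/T_H = 1 − 310.15/613.00 = 0.4940.
W = η·Q_H = 0.4940 × 108 = 53.4 kW.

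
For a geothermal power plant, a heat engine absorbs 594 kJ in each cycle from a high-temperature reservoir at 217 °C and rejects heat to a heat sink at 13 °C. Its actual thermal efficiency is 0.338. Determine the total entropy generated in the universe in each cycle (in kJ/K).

ΔS_univ ≈ 0.162 kJ/K

T_H = 217 °C → 217 + 273.15 = 490.15 K.
T_C = 13 °C → 13 + 273.15 = 286.15 K.
W = η·Q_H = 0.338 × 594 = 200.8 kJ, so Q_C = Q_H − W = 393.2 kJ.
Reservoir entropy changes: ΔS_H = −Q_H/T_H = −594/490.15 = -1.212 kJ/K and ΔS_C = +Q_C/T_C = 393.2/286.15 = 1.374 kJ/K.
ΔS_univ = −Q_H/T_H + Q_C/T_C = 0.162 kJ/K (> 0, since η = 0.338 < η_Carnot = 0.416).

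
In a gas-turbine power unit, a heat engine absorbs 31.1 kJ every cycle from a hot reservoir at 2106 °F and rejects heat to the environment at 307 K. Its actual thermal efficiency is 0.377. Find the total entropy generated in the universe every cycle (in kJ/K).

T_H = 2106 °F → (2106 − 32) × 5/9 = 1152.22 °C = 1425.37 K.
W = η·Q_H = 0.377 × 31.1 = 11.72 kJ, so Q_C = Q_H − W = 19.38 kJ.
Reservoir entropy changes: ΔS_H = −Q_H/T_H = −31.1/1425.37 = -0.02182 kJ/K and ΔS_C = +Q_C/T_C = 19.38/307.00 = 0.06311 kJ/K.
ΔS_univ = −Q_H/T_H + Q_C/T_C = 0.0413 kJ/K (> 0, since η = 0.377 < η_Carnot = 0.785).

ΔS_univ ≈ 0.0413 kJ/K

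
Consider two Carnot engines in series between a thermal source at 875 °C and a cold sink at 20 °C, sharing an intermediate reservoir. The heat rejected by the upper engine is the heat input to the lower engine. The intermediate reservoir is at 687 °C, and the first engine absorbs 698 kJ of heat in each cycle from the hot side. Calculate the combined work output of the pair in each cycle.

T_H = 875 °C → 875 + 273.15 = 1148.15 K.
T_C = 20 °C → 20 + 273.15 = 293.15 K.
Two reversible stages in series are equivalent to a single Carnot engine between T_H and T_C, so η_total = 1 − T_C/T_H = 1 − 293.15/1148.15 = 0.7447.
W_total = η_total · Q_H = 0.7447 × 698 = 520 kJ.

W_total ≈ 520 kJ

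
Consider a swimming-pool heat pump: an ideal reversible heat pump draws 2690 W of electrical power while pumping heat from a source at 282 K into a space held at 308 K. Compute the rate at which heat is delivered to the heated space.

Q̇_H ≈ 31870 W

COP_HP = T_H/(T_H − T_C) = 308.00/26.00 = 11.8462.
Q_H = COP_HP · W = 11.8462 × 2690 = 31870 W.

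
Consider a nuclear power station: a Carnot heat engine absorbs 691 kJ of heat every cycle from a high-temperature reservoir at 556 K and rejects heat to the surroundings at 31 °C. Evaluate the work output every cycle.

W ≈ 313 kJ

T_C = 31 °C → 31 + 273.15 = 304.15 K.
For a reversible engine, η = 1 − T_C/T_H = 1 − 304.15/556.00 = 0.4530.
W = η·Q_H = 0.4530 × 691 = 313 kJ.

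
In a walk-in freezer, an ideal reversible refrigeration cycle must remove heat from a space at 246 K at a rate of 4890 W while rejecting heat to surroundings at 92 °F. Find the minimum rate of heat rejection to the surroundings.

T_H = 92 °F → (92 − 32) × 5/9 = 33.33 °C = 306.48 K.
For a reversible cycle Q_H/Q_C = T_H/T_C, so Q_H = Q_C·T_H/T_C = 4890 × 306.48/246.00 = 6092 W.

Q̇_H ≈ 6092 W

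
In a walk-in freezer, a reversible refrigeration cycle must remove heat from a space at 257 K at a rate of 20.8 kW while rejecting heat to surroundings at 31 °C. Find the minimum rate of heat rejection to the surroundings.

T_H = 31 °C → 31 + 273.15 = 304.15 K.
For a reversible cycle Q_H/Q_C = T_H/T_C, so Q_H = Q_C·T_H/T_C = 20.8 × 304.15/257.00 = 24.6 kW.

Q̇_H ≈ 24.6 kW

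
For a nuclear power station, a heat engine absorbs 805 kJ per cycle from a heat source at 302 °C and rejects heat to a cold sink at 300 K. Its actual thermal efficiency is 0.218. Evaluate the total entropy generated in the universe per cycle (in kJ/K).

ΔS_univ ≈ 0.699 kJ/K

T_H = 302 °C → 302 + 273.15 = 575.15 K.
W = η·Q_H = 0.218 × 805 = 175.5 kJ, so Q_C = Q_H − W = 629.5 kJ.
Reservoir entropy changes: ΔS_H = −Q_H/T_H = −805/575.15 = -1.400 kJ/K and ΔS_C = +Q_C/T_C = 629.5/300.00 = 2.098 kJ/K.
ΔS_univ = −Q_H/T_H + Q_C/T_C = 0.699 kJ/K (> 0, since η = 0.218 < η_Carnot = 0.478).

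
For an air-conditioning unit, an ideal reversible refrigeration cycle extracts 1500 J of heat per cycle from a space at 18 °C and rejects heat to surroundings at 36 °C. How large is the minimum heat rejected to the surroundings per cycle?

Q_H ≈ 1590 J

T_H = 36 °C → 36 + 273.15 = 309.15 K.
T_C = 18 °C → 18 + 273.15 = 291.15 K.
For a reversible cycle Q_H/Q_C = T_H/T_C, so Q_H = Q_C·T_H/T_C = 1500 × 309.15/291.15 = 1590 J.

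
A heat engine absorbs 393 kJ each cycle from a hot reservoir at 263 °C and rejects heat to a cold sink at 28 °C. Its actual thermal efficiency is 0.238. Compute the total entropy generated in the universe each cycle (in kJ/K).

T_H = 263 °C → 263 + 273.15 = 536.15 K.
T_C = 28 °C → 28 + 273.15 = 301.15 K.
W = η·Q_H = 0.238 × 393 = 93.53 kJ, so Q_C = Q_H − W = 299.5 kJ.
Reservoir entropy changes: ΔS_H = −Q_H/T_H = −393/536.15 = -0.7330 kJ/K and ΔS_C = +Q_C/T_C = 299.5/301.15 = 0.9944 kJ/K.
ΔS_univ = −Q_H/T_H + Q_C/T_C = 0.261 kJ/K (> 0, since η = 0.238 < η_Carnot = 0.438).

ΔS_univ ≈ 0.261 kJ/K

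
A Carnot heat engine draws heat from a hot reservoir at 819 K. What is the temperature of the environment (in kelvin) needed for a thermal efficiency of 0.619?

From η = 1 − T_C/T_H, T_C = T_H·(1 − η) = 819.00 × (1 − 0.619) = 312.0 K.

T_C ≈ 312.0 K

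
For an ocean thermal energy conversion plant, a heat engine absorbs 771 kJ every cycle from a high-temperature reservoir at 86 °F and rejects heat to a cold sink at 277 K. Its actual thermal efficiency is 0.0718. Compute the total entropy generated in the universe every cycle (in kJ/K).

T_H = 86 °F → (86 − 32) × 5/9 = 30.00 °C = 303.15 K.
W = η·Q_H = 0.0718 × 771 = 55.36 kJ, so Q_C = Q_H − W = 715.6 kJ.
The hot reservoir loses entropy Q_H/T_H = 771/303.15 = 2.543 kJ/K; the cold reservoir gains Q_C/T_C = 715.6/277.00 = 2.584 kJ/K.
ΔS_univ = −Q_H/T_H + Q_C/T_C = 0.04025 kJ/K (> 0, since η = 0.0718 < η_Carnot = 0.086).

ΔS_univ ≈ 0.04025 kJ/K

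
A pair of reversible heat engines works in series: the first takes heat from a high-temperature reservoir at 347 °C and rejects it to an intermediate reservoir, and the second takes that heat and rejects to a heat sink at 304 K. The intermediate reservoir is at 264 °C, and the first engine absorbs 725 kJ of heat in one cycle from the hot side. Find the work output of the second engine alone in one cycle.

T_H = 347 °C → 347 + 273.15 = 620.15 K.
T_m = 264 °C → 264 + 273.15 = 537.15 K.
Heat entering the second stage: Q_m = Q_H·(T_m/T_H) = 725 × 537.15/620.15 = 628.0 kJ.
Second-stage efficiency η₂ = 1 − T_C/T_m = 1 − 304.00/537.15 = 0.4341, so W₂ = η₂·Q_m = 272.6 kJ.

W₂ ≈ 272.6 kJ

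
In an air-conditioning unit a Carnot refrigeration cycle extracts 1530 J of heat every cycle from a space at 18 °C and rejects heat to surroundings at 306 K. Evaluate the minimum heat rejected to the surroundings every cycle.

Q_H ≈ 1608 J

T_C = 18 °C → 18 + 273.15 = 291.15 K.
For a reversible cycle Q_H/Q_C = T_H/T_C, so Q_H = Q_C·T_H/T_C = 1530 × 306.00/291.15 = 1608 J.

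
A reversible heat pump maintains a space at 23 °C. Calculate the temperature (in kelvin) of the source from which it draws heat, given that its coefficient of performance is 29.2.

T_C ≈ 286 K

T_H = 23 °C → 23 + 273.15 = 296.15 K.
COP_HP = T_H/(T_H − T_C) ⇒ T_C = T_H·(COP_HP − 1)/COP_HP = 296.15 × (29.2 − 1)/29.2 = 286 K.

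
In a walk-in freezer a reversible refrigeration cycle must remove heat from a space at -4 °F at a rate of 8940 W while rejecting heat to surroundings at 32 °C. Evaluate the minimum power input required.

T_H = 32 °C → 32 + 273.15 = 305.15 K.
T_C = -4 °F → (-4 − 32) × 5/9 = -20.00 °C = 253.15 K.
For a reversible refrigerator, COP_R = T_C/(T_H − T_C) = 253.15/52.00 = 4.8683.
W = Q_C/COP_R = 8940/4.8683 = 1840 W.

Ẇ_in ≈ 1840 W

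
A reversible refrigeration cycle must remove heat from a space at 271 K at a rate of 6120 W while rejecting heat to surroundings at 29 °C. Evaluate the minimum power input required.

T_H = 29 °C → 29 + 273.15 = 302.15 K.
COP_R = T_C/(T_H − T_C) = 271.00/31.15 = 8.6998.
W = Q_C/COP_R = 6120/8.6998 = 703 W.

Ẇ_in ≈ 703 W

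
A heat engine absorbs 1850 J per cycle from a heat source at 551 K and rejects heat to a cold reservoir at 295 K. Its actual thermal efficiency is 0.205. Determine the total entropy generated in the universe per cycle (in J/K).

ΔS_univ ≈ 1.63 J/K

W = η·Q_H = 0.205 × 1850 = 379.2 J, so Q_C = Q_H − W = 1471 J.
Entropy balance on the reservoirs: −Q_H/T_H = -3.358 J/K, +Q_C/T_C = 4.986 J/K.
ΔS_univ = −Q_H/T_H + Q_C/T_C = 1.63 J/K (> 0, since η = 0.205 < η_Carnot = 0.465).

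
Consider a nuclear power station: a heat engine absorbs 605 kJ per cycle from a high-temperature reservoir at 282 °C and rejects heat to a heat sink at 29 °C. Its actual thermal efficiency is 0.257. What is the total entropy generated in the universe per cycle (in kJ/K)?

ΔS_univ ≈ 0.398 kJ/K

T_H = 282 °C → 282 + 273.15 = 555.15 K.
T_C = 29 °C → 29 + 273.15 = 302.15 K.
W = η·Q_H = 0.257 × 605 = 155.5 kJ, so Q_C = Q_H − W = 449.5 kJ.
Entropy balance on the reservoirs: −Q_H/T_H = -1.090 kJ/K, +Q_C/T_C = 1.488 kJ/K.
ΔS_univ = −Q_H/T_H + Q_C/T_C = 0.398 kJ/K (> 0, since η = 0.257 < η_Carnot = 0.456).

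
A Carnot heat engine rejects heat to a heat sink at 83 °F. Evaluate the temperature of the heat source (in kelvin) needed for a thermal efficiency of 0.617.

T_C = 83 °F → (83 − 32) × 5/9 = 28.33 °C = 301.48 K.
From η = 1 − T_C/T_H, solving for T_H gives T_H = T_C/(1 − η) = 301.48/(1 − 0.617) = 787 K.

T_H ≈ 787 K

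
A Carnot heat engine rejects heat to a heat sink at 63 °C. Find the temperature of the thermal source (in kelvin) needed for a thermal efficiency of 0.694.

T_H ≈ 1100 K

T_C = 63 °C → 63 + 273.15 = 336.15 K.
From η = 1 − T_C/T_H, solving for T_H gives T_H = T_C/(1 − η) = 336.15/(1 − 0.694) = 1100 K.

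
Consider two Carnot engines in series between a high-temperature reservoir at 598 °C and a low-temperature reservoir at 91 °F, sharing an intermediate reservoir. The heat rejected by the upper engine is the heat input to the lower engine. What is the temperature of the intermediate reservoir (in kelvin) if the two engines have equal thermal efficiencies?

T_m ≈ 516 K

T_H = 598 °C → 598 + 273.15 = 871.15 K.
T_C = 91 °F → (91 − 32) × 5/9 = 32.78 °C = 305.93 K.
Equal efficiencies require 1 − T_m/T_H = 1 − T_C/T_m, i.e. T_m/T_H = T_C/T_m, so T_m = √(T_H·T_C) = √(871.15 × 305.93) = 516 K.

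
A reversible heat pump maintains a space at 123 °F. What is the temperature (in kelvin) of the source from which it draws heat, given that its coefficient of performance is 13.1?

T_C ≈ 299.0 K

T_H = 123 °F → (123 − 32) × 5/9 = 50.56 °C = 323.71 K.
COP_HP = T_H/(T_H − T_C) ⇒ T_C = T_H·(COP_HP − 1)/COP_HP = 323.71 × (13.1 − 1)/13.1 = 299.0 K.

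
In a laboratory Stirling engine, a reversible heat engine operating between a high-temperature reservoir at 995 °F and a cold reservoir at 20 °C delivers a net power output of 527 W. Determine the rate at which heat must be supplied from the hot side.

Q̇_H ≈ 827.0 W

T_H = 995 °F → (995 − 32) × 5/9 = 535.00 °C = 808.15 K.
T_C = 20 °C → 20 + 273.15 = 293.15 K.
Since the cycle is reversible, η = 1 − T_C/T_H = 1 − 293.15/808.15 = 0.6373.
Q_H = W/η = 527/0.6373 = 827.0 W.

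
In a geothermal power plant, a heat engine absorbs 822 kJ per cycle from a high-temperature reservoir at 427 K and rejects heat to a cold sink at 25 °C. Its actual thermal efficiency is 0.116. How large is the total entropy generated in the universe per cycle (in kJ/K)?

T_C = 25 °C → 25 + 273.15 = 298.15 K.
W = η·Q_H = 0.116 × 822 = 95.35 kJ, so Q_C = Q_H − W = 726.6 kJ.
Entropy balance on the reservoirs: −Q_H/T_H = -1.925 kJ/K, +Q_C/T_C = 2.437 kJ/K.
ΔS_univ = −Q_H/T_H + Q_C/T_C = 0.512 kJ/K (> 0, since η = 0.116 < η_Carnot = 0.302).

ΔS_univ ≈ 0.512 kJ/K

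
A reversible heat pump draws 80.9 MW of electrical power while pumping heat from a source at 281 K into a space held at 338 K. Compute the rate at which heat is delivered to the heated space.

Q̇_H ≈ 480 MW

For a reversible heat pump, COP_HP = T_H/(T_H − T_C) = 338.00/57.00 = 5.9298.
Q_H = COP_HP · W = 5.9298 × 80.9 = 480 MW.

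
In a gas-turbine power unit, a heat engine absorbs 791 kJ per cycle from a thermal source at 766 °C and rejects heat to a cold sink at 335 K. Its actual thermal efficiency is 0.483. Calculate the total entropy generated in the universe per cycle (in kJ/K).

ΔS_univ ≈ 0.460 kJ/K

T_H = 766 °C → 766 + 273.15 = 1039.15 K.
W = η·Q_H = 0.483 × 791 = 382.1 kJ, so Q_C = Q_H − W = 408.9 kJ.
The hot reservoir loses entropy Q_H/T_H = 791/1039.15 = 0.7612 kJ/K; the cold reservoir gains Q_C/T_C = 408.9/335.00 = 1.221 kJ/K.
ΔS_univ = −Q_H/T_H + Q_C/T_C = 0.460 kJ/K (> 0, since η = 0.483 < η_Carnot = 0.678).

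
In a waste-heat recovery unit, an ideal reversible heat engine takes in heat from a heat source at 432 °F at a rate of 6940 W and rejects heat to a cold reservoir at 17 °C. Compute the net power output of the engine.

T_H = 432 °F → (432 − 32) × 5/9 = 222.22 °C = 495.37 K.
T_C = 17 °C → 17 + 273.15 = 290.15 K.
η_rev = 1 − T_C/T_H = 1 − 290.15/495.37 = 0.4143.
W = η·Q_H = 0.4143 × 6940 = 2880 W.

Ẇ ≈ 2880 W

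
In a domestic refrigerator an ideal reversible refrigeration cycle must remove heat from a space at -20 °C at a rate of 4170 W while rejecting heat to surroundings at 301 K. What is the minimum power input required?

T_C = -20 °C → -20 + 273.15 = 253.15 K.
For a reversible refrigerator, COP_R = T_C/(T_H − T_C) = 253.15/47.85 = 5.2905.
W = Q_C/COP_R = 4170/5.2905 = 788 W.

Ẇ_in ≈ 788 W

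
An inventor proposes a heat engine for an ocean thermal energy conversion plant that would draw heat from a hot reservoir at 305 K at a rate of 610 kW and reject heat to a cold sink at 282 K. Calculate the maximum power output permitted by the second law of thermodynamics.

Ẇ_max ≈ 46.0 kW

No engine can exceed the Carnot limit: η_max = 1 − T_C/T_H = 1 − 282.00/305.00 = 0.0754.
W_max = η_max · Q_H = 0.0754 × 610 = 46.0 kW.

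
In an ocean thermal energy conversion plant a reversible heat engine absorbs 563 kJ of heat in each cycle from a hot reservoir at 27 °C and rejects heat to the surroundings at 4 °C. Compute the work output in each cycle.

T_H = 27 °C → 27 + 273.15 = 300.15 K.
T_C = 4 °C → 4 + 273.15 = 277.15 K.
Since the cycle is reversible, η = 1 − T_C/T_H = 1 − 277.15/300.15 = 0.0766.
W = η·Q_H = 0.0766 × 563 = 43.1 kJ.

W ≈ 43.1 kJ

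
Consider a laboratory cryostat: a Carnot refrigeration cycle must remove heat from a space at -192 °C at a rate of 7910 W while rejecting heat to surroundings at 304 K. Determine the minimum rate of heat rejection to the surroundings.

Q̇_H ≈ 29600 W

T_C = -192 °C → -192 + 273.15 = 81.15 K.
For a reversible cycle Q_H/Q_C = T_H/T_C, so Q_H = Q_C·T_H/T_C = 7910 × 304.00/81.15 = 29600 W.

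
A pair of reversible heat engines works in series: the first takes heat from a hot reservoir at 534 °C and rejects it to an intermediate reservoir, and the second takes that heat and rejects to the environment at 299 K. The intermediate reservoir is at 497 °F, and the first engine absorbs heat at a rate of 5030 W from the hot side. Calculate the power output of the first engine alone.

Ẇ₁ ≈ 1720 W

T_H = 534 °C → 534 + 273.15 = 807.15 K.
T_m = 497 °F → (497 − 32) × 5/9 = 258.33 °C = 531.48 K.
First-stage efficiency η₁ = 1 − T_m/T_H = 1 − 531.48/807.15 = 0.3415.
W₁ = η₁·Q_H = 0.3415 × 5030 = 1720 W.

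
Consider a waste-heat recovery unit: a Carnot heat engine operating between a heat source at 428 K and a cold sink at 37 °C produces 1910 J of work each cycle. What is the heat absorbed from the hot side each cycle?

T_C = 37 °C → 37 + 273.15 = 310.15 K.
Carnot efficiency: η = 1 − T_C/T_H = 1 − 310.15/428.00 = 0.2754.
Q_H = W/η = 1910/0.2754 = 6940 J.

Q_H ≈ 6940 J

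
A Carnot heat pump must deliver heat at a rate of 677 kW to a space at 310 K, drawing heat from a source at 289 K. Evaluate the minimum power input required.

The Carnot heat-pump COP is COP_HP = T_H/(T_H − T_C) = 310.00/21.00 = 14.7619.
W = Q_H/COP_HP = 677/14.7619 = 45.86 kW.

Ẇ_in ≈ 45.86 kW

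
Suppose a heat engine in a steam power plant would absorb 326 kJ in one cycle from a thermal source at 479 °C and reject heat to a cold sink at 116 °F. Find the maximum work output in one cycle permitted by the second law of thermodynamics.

T_H = 479 °C → 479 + 273.15 = 752.15 K.
T_C = 116 °F → (116 − 32) × 5/9 = 46.67 °C = 319.82 K.
No engine can exceed the Carnot limit: η_max = 1 − T_C/T_H = 1 − 319.82/752.15 = 0.5748.
W_max = η_max · Q_H = 0.5748 × 326 = 187.4 kJ.

W_max ≈ 187.4 kJ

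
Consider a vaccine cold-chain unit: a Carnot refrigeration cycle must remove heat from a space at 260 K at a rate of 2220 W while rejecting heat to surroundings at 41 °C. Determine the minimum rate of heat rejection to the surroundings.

T_H = 41 °C → 41 + 273.15 = 314.15 K.
For a reversible cycle Q_H/Q_C = T_H/T_C, so Q_H = Q_C·T_H/T_C = 2220 × 314.15/260.00 = 2680 W.

Q̇_H ≈ 2680 W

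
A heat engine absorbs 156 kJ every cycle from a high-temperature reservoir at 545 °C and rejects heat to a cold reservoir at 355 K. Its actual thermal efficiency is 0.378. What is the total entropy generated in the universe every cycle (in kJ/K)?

T_H = 545 °C → 545 + 273.15 = 818.15 K.
W = η·Q_H = 0.378 × 156 = 58.97 kJ, so Q_C = Q_H − W = 97.03 kJ.
Reservoir entropy changes: ΔS_H = −Q_H/T_H = −156/818.15 = -0.1907 kJ/K and ΔS_C = +Q_C/T_C = 97.03/355.00 = 0.2733 kJ/K.
ΔS_univ = −Q_H/T_H + Q_C/T_C = 0.0827 kJ/K (> 0, since η = 0.378 < η_Carnot = 0.566).

ΔS_univ ≈ 0.0827 kJ/K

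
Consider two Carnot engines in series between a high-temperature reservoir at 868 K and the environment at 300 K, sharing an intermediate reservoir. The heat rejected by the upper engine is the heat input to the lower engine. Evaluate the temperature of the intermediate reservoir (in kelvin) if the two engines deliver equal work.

T_m ≈ 584 K

For reversible stages Q_m = Q_H·(T_m/T_H). Setting W₁ = Q_H(1 − T_m/T_H) equal to W₂ = Q_m(1 − T_C/T_m) = Q_H·(T_m − T_C)/T_H gives T_H − T_m = T_m − T_C, so T_m = (T_H + T_C)/2 = (868.00 + 300.00)/2 = 584 K.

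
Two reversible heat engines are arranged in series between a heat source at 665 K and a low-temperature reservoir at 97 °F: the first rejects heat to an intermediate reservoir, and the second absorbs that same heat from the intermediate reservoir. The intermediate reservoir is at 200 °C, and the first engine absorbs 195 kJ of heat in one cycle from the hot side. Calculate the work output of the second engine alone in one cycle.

W₂ ≈ 48.1 kJ

T_C = 97 °F → (97 − 32) × 5/9 = 36.11 °C = 309.26 K.
T_m = 200 °C → 200 + 273.15 = 473.15 K.
Heat entering the second stage: Q_m = Q_H·(T_m/T_H) = 195 × 473.15/665.00 = 139 kJ.
Second-stage efficiency η₂ = 1 − T_C/T_m = 1 − 309.26/473.15 = 0.3464, so W₂ = η₂·Q_m = 48.1 kJ.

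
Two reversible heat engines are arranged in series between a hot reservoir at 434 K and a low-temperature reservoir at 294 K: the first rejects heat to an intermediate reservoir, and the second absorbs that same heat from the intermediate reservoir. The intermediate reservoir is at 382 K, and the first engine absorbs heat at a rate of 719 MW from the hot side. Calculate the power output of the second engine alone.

Heat entering the second stage: Q_m = Q_H·(T_m/T_H) = 719 × 382.00/434.00 = 633 MW.
Second-stage efficiency η₂ = 1 − T_C/T_m = 1 − 294.00/382.00 = 0.2304, so W₂ = η₂·Q_m = 146 MW.

Ẇ₂ ≈ 146 MW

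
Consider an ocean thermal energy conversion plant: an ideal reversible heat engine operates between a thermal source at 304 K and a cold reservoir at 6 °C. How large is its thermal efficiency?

T_C = 6 °C → 6 + 273.15 = 279.15 K.
The Carnot efficiency is η = 1 − T_C/T_H = 1 − 279.15/304.00 = 0.08174.

η ≈ 0.08174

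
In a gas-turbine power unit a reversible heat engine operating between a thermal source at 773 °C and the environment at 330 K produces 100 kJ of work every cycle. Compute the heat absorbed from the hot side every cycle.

T_H = 773 °C → 773 + 273.15 = 1046.15 K.
Carnot efficiency: η = 1 − T_C/T_H = 1 − 330.00/1046.15 = 0.6846.
Q_H = W/η = 100/0.6846 = 146.1 kJ.

Q_H ≈ 146.1 kJ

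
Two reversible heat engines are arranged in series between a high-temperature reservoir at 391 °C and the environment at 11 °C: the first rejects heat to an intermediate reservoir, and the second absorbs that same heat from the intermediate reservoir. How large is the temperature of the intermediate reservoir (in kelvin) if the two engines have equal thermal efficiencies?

T_H = 391 °C → 391 + 273.15 = 664.15 K.
T_C = 11 °C → 11 + 273.15 = 284.15 K.
Equal efficiencies require 1 − T_m/T_H = 1 − T_C/T_m, i.e. T_m/T_H = T_C/T_m, so T_m = √(T_H·T_C) = √(664.15 × 284.15) = 434.4 K.

T_m ≈ 434.4 K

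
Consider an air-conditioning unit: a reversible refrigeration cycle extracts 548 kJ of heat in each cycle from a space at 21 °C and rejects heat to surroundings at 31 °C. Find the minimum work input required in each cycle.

T_H = 31 °C → 31 + 273.15 = 304.15 K.
T_C = 21 °C → 21 + 273.15 = 294.15 K.
For a reversible refrigerator, COP_R = T_C/(T_H − T_C) = 294.15/10.00 = 29.4150.
W = Q_C/COP_R = 548/29.4150 = 18.63 kJ.

W_in ≈ 18.63 kJ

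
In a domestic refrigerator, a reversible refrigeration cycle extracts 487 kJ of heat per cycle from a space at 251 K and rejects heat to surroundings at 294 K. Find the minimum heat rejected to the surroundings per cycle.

For a reversible cycle Q_H/Q_C = T_H/T_C, so Q_H = Q_C·T_H/T_C = 487 × 294.00/251.00 = 570 kJ.

Q_H ≈ 570 kJ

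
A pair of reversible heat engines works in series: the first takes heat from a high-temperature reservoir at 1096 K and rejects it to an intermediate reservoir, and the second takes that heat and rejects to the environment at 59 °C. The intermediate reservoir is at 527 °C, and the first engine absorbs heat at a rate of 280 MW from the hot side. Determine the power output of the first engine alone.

Ẇ₁ ≈ 75.6 MW

T_C = 59 °C → 59 + 273.15 = 332.15 K.
T_m = 527 °C → 527 + 273.15 = 800.15 K.
First-stage efficiency η₁ = 1 − T_m/T_H = 1 − 800.15/1096.00 = 0.2699.
W₁ = η₁·Q_H = 0.2699 × 280 = 75.6 MW.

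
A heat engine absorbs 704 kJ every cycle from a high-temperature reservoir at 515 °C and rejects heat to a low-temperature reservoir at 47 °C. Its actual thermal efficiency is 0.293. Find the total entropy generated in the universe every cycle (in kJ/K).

ΔS_univ ≈ 0.6614 kJ/K

T_H = 515 °C → 515 + 273.15 = 788.15 K.
T_C = 47 °C → 47 + 273.15 = 320.15 K.
W = η·Q_H = 0.293 × 704 = 206.3 kJ, so Q_C = Q_H − W = 497.7 kJ.
Entropy balance on the reservoirs: −Q_H/T_H = -0.8932 kJ/K, +Q_C/T_C = 1.555 kJ/K.
ΔS_univ = −Q_H/T_H + Q_C/T_C = 0.6614 kJ/K (> 0, since η = 0.293 < η_Carnot = 0.594).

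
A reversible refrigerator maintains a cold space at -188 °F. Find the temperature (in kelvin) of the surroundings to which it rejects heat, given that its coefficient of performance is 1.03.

T_H ≈ 297 K

T_C = -188 °F → (-188 − 32) × 5/9 = -122.22 °C = 150.93 K.
COP_R = T_C/(T_H − T_C) ⇒ T_H = T_C·(1 + 1/COP_R) = 150.93 × (1 + 1/1.03) = 297 K.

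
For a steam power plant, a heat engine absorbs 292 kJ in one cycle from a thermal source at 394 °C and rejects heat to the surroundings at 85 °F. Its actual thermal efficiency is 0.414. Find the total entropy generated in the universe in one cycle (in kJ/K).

T_H = 394 °C → 394 + 273.15 = 667.15 K.
T_C = 85 °F → (85 − 32) × 5/9 = 29.44 °C = 302.59 K.
W = η·Q_H = 0.414 × 292 = 120.9 kJ, so Q_C = Q_H − W = 171.1 kJ.
Entropy balance on the reservoirs: −Q_H/T_H = -0.4377 kJ/K, +Q_C/T_C = 0.5655 kJ/K.
ΔS_univ = −Q_H/T_H + Q_C/T_C = 0.128 kJ/K (> 0, since η = 0.414 < η_Carnot = 0.546).

ΔS_univ ≈ 0.128 kJ/K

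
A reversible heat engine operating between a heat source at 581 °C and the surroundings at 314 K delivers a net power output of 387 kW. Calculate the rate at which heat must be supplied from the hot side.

Q̇_H ≈ 612.0 kW

T_H = 581 °C → 581 + 273.15 = 854.15 K.
Carnot efficiency: η = 1 − T_C/T_H = 1 − 314.00/854.15 = 0.6324.
Q_H = W/η = 387/0.6324 = 612.0 kW.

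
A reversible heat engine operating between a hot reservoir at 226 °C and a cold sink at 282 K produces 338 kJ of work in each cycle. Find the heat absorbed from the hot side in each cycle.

T_H = 226 °C → 226 + 273.15 = 499.15 K.
For a reversible engine, η = 1 − T_C/T_H = 1 − 282.00/499.15 = 0.4350.
Q_H = W/η = 338/0.4350 = 777 kJ.

Q_H ≈ 777 kJ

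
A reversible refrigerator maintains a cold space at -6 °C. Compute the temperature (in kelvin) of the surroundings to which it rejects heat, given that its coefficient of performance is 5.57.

T_H ≈ 315.1 K

T_C = -6 °C → -6 + 273.15 = 267.15 K.
COP_R = T_C/(T_H − T_C) ⇒ T_H = T_C·(1 + 1/COP_R) = 267.15 × (1 + 1/5.57) = 315.1 K.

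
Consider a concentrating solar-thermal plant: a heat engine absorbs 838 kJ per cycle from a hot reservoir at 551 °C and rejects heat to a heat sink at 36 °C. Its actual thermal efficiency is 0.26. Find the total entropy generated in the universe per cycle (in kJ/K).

ΔS_univ ≈ 0.989 kJ/K

T_H = 551 °C → 551 + 273.15 = 824.15 K.
T_C = 36 °C → 36 + 273.15 = 309.15 K.
W = η·Q_H = 0.26 × 838 = 217.9 kJ, so Q_C = Q_H − W = 620.1 kJ.
Reservoir entropy changes: ΔS_H = −Q_H/T_H = −838/824.15 = -1.017 kJ/K and ΔS_C = +Q_C/T_C = 620.1/309.15 = 2.006 kJ/K.
ΔS_univ = −Q_H/T_H + Q_C/T_C = 0.989 kJ/K (> 0, since η = 0.26 < η_Carnot = 0.625).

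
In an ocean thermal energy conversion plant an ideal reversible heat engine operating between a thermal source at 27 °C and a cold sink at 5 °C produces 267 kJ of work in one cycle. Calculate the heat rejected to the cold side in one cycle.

T_H = 27 °C → 27 + 273.15 = 300.15 K.
T_C = 5 °C → 5 + 273.15 = 278.15 K.
The Carnot efficiency is η = 1 − T_C/T_H = 1 − 278.15/300.15 = 0.0733.
Since Q_C/Q_H = T_C/T_H and Q_H = W/η, Q_C = W·T_C/(T_H − T_C) = 267 × 278.15/22.00 = 3376 kJ.

Q_C ≈ 3376 kJ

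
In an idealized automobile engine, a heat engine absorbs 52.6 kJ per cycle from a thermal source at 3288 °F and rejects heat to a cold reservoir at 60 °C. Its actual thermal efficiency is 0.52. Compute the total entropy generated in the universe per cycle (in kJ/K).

T_H = 3288 °F → (3288 − 32) × 5/9 = 1808.89 °C = 2082.04 K.
T_C = 60 °C → 60 + 273.15 = 333.15 K.
W = η·Q_H = 0.52 × 52.6 = 27.35 kJ, so Q_C = Q_H − W = 25.25 kJ.
Entropy balance on the reservoirs: −Q_H/T_H = -0.02526 kJ/K, +Q_C/T_C = 0.07579 kJ/K.
ΔS_univ = −Q_H/T_H + Q_C/T_C = 0.05052 kJ/K (> 0, since η = 0.52 < η_Carnot = 0.840).

ΔS_univ ≈ 0.05052 kJ/K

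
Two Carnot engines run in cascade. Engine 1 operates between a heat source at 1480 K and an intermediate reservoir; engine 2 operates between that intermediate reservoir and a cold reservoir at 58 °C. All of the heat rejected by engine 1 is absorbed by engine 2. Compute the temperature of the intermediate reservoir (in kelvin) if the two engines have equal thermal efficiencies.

T_m ≈ 700 K

T_C = 58 °C → 58 + 273.15 = 331.15 K.
Equal efficiencies require 1 − T_m/T_H = 1 − T_C/T_m, i.e. T_m/T_H = T_C/T_m, so T_m = √(T_H·T_C) = √(1480.00 × 331.15) = 700 K.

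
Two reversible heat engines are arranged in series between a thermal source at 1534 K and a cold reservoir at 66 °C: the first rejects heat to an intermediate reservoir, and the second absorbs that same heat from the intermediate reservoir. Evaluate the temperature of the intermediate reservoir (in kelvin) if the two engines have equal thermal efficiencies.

T_m ≈ 721 K

T_C = 66 °C → 66 + 273.15 = 339.15 K.
Equal efficiencies require 1 − T_m/T_H = 1 − T_C/T_m, i.e. T_m/T_H = T_C/T_m, so T_m = √(T_H·T_C) = √(1534.00 × 339.15) = 721 K.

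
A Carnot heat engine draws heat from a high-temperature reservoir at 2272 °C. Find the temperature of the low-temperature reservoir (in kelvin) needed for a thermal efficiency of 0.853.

T_C ≈ 374.1 K

T_H = 2272 °C → 2272 + 273.15 = 2545.15 K.
From η = 1 − T_C/T_H, T_C = T_H·(1 − η) = 2545.15 × (1 − 0.853) = 374.1 K.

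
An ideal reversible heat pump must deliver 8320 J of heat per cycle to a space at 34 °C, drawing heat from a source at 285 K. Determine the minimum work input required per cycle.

T_H = 34 °C → 34 + 273.15 = 307.15 K.
COP_HP = T_H/(T_H − T_C) = 307.15/22.15 = 13.8668.
W = Q_H/COP_HP = 8320/13.8668 = 600 J.

W_in ≈ 600 J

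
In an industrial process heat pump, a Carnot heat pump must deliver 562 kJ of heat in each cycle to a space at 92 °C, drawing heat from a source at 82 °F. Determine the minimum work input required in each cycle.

T_H = 92 °C → 92 + 273.15 = 365.15 K.
T_C = 82 °F → (82 − 32) × 5/9 = 27.78 °C = 300.93 K.
For a reversible heat pump, COP_HP = T_H/(T_H − T_C) = 365.15/64.22 = 5.6857.
W = Q_H/COP_HP = 562/5.6857 = 98.8 kJ.

W_in ≈ 98.8 kJ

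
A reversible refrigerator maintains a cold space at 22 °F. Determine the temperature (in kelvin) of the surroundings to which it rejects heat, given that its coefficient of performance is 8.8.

T_C = 22 °F → (22 − 32) × 5/9 = -5.56 °C = 267.59 K.
COP_R = T_C/(T_H − T_C) ⇒ T_H = T_C·(1 + 1/COP_R) = 267.59 × (1 + 1/8.8) = 298 K.

T_H ≈ 298 K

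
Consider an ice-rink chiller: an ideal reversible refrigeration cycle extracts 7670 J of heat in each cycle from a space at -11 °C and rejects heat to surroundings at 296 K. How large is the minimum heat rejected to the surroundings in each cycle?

T_C = -11 °C → -11 + 273.15 = 262.15 K.
For a reversible cycle Q_H/Q_C = T_H/T_C, so Q_H = Q_C·T_H/T_C = 7670 × 296.00/262.15 = 8660 J.

Q_H ≈ 8660 J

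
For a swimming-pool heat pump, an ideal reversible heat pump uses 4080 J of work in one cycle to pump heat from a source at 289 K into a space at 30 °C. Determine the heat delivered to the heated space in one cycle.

Q_H ≈ 87410 J

T_H = 30 °C → 30 + 273.15 = 303.15 K.
Reversible heating COP: COP_HP = T_H/(T_H − T_C) = 303.15/14.15 = 21.4240.
Q_H = COP_HP · W = 21.4240 × 4080 = 87410 J.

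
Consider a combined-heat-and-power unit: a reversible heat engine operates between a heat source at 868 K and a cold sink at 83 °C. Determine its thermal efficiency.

T_C = 83 °C → 83 + 273.15 = 356.15 K.
η_rev = 1 − T_C/T_H = 1 − 356.15/868.00 = 0.5897.

η ≈ 0.5897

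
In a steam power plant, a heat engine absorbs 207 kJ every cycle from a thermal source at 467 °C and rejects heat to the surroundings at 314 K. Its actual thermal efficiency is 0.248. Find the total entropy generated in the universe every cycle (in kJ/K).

T_H = 467 °C → 467 + 273.15 = 740.15 K.
W = η·Q_H = 0.248 × 207 = 51.34 kJ, so Q_C = Q_H − W = 155.7 kJ.
Reservoir entropy changes: ΔS_H = −Q_H/T_H = −207/740.15 = -0.2797 kJ/K and ΔS_C = +Q_C/T_C = 155.7/314.00 = 0.4957 kJ/K.
ΔS_univ = −Q_H/T_H + Q_C/T_C = 0.216 kJ/K (> 0, since η = 0.248 < η_Carnot = 0.576).

ΔS_univ ≈ 0.216 kJ/K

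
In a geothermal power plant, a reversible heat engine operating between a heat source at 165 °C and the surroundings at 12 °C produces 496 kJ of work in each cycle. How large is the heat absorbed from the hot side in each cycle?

Q_H ≈ 1420 kJ

T_H = 165 °C → 165 + 273.15 = 438.15 K.
T_C = 12 °C → 12 + 273.15 = 285.15 K.
Since the cycle is reversible, η = 1 − T_C/T_H = 1 − 285.15/438.15 = 0.3492.
Q_H = W/η = 496/0.3492 = 1420 kJ.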